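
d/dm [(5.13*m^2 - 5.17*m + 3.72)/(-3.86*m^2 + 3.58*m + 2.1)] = (-1.5908*m^2 + 50.2644*m - 24.1746)/(14.8996*m^4 - 27.6376*m^3 - 3.3956*m^2 + 15.036*m + 4.41)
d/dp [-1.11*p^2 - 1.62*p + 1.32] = -2.22*p - 1.62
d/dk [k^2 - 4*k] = 2*k - 4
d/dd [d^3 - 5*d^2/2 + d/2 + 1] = 3*d^2 - 5*d + 1/2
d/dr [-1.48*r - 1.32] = -1.48000000000000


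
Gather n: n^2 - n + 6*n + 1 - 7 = n^2 + 5*n - 6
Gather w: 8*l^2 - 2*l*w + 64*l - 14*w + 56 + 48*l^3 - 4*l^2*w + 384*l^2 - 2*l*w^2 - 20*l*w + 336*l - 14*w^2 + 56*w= 48*l^3 + 392*l^2 + 400*l + w^2*(-2*l - 14) + w*(-4*l^2 - 22*l + 42) + 56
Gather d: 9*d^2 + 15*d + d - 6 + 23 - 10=9*d^2 + 16*d + 7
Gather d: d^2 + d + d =d^2 + 2*d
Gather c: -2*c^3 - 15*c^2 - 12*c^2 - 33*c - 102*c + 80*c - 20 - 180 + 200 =-2*c^3 - 27*c^2 - 55*c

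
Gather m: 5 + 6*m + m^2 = m^2 + 6*m + 5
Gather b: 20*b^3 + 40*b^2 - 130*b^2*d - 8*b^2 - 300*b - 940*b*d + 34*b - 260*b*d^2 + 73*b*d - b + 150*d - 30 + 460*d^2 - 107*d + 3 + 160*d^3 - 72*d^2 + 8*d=20*b^3 + b^2*(32 - 130*d) + b*(-260*d^2 - 867*d - 267) + 160*d^3 + 388*d^2 + 51*d - 27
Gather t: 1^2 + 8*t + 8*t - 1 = 16*t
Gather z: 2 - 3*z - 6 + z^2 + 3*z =z^2 - 4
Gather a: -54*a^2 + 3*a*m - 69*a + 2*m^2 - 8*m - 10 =-54*a^2 + a*(3*m - 69) + 2*m^2 - 8*m - 10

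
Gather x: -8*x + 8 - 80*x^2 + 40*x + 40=-80*x^2 + 32*x + 48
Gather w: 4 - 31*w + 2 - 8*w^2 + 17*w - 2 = -8*w^2 - 14*w + 4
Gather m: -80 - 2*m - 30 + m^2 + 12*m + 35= m^2 + 10*m - 75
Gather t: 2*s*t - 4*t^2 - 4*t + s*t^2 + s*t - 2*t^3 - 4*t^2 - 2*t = -2*t^3 + t^2*(s - 8) + t*(3*s - 6)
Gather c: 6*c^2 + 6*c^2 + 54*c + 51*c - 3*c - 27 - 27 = 12*c^2 + 102*c - 54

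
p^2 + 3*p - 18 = (p - 3)*(p + 6)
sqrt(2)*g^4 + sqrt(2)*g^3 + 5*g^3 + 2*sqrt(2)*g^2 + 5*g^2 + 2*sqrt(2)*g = g*(g + 1)*(g + 2*sqrt(2))*(sqrt(2)*g + 1)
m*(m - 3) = m^2 - 3*m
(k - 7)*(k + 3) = k^2 - 4*k - 21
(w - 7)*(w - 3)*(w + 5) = w^3 - 5*w^2 - 29*w + 105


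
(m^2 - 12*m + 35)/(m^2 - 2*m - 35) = (m - 5)/(m + 5)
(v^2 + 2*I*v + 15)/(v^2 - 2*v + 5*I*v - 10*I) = (v - 3*I)/(v - 2)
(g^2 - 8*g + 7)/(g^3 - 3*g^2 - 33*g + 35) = 1/(g + 5)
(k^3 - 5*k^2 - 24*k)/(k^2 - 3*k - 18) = k*(k - 8)/(k - 6)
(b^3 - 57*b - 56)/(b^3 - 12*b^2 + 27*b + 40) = (b + 7)/(b - 5)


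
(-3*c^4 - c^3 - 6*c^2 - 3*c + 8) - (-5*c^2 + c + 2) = -3*c^4 - c^3 - c^2 - 4*c + 6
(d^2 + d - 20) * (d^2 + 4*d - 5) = d^4 + 5*d^3 - 21*d^2 - 85*d + 100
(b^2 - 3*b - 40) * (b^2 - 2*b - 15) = b^4 - 5*b^3 - 49*b^2 + 125*b + 600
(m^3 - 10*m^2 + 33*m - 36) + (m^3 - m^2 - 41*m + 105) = 2*m^3 - 11*m^2 - 8*m + 69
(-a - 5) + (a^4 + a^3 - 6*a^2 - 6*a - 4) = a^4 + a^3 - 6*a^2 - 7*a - 9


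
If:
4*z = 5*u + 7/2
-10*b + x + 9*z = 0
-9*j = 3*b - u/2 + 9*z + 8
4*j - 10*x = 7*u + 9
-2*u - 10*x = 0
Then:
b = -36149/40504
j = 14159/40504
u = -15395/10126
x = 3079/10126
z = -20767/20252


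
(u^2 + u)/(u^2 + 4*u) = (u + 1)/(u + 4)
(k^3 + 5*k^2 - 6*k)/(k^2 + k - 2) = k*(k + 6)/(k + 2)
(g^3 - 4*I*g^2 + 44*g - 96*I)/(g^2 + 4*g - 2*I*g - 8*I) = (g^2 - 2*I*g + 48)/(g + 4)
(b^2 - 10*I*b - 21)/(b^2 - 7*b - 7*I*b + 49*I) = (b - 3*I)/(b - 7)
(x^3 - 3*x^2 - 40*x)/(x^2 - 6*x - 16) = x*(x + 5)/(x + 2)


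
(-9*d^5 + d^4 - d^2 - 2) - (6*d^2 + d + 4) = -9*d^5 + d^4 - 7*d^2 - d - 6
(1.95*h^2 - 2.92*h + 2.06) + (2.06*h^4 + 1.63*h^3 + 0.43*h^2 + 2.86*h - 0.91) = 2.06*h^4 + 1.63*h^3 + 2.38*h^2 - 0.0600000000000001*h + 1.15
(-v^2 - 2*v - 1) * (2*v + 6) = -2*v^3 - 10*v^2 - 14*v - 6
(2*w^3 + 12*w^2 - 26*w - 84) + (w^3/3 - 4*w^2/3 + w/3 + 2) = 7*w^3/3 + 32*w^2/3 - 77*w/3 - 82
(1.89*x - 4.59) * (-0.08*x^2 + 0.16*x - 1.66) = -0.1512*x^3 + 0.6696*x^2 - 3.8718*x + 7.6194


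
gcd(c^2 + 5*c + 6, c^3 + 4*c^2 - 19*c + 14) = 1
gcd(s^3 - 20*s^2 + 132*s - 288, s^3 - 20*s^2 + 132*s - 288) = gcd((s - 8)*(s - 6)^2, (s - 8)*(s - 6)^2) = s^3 - 20*s^2 + 132*s - 288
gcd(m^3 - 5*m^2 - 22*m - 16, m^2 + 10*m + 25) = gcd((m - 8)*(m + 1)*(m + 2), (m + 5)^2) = 1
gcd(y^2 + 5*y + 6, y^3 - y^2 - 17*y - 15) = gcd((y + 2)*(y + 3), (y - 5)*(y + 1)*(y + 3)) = y + 3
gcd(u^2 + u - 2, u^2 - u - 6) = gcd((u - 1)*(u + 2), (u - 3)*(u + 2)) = u + 2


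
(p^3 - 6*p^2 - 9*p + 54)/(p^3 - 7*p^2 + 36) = (p + 3)/(p + 2)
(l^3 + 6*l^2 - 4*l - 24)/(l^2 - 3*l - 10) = (l^2 + 4*l - 12)/(l - 5)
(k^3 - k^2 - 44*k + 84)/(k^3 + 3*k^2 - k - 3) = (k^3 - k^2 - 44*k + 84)/(k^3 + 3*k^2 - k - 3)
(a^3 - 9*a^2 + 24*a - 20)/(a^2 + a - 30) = (a^2 - 4*a + 4)/(a + 6)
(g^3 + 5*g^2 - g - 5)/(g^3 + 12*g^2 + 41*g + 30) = (g - 1)/(g + 6)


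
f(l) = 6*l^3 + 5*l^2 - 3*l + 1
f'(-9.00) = 1365.00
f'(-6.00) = 585.00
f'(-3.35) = 165.50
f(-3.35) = -158.41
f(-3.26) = -143.96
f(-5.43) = -795.90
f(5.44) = 1098.58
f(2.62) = 135.37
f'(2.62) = 146.76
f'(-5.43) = 473.43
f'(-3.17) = 146.18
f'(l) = 18*l^2 + 10*l - 3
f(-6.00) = -1097.00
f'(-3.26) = 155.70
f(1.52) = 29.06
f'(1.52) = 53.79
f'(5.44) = 584.08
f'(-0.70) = -1.18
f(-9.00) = -3941.00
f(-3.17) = -130.38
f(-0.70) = 3.49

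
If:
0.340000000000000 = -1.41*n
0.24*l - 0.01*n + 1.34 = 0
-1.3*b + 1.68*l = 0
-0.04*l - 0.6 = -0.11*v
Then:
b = -7.23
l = -5.59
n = -0.24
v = 3.42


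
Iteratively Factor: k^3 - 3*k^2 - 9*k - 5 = (k + 1)*(k^2 - 4*k - 5) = (k - 5)*(k + 1)*(k + 1)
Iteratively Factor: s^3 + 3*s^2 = (s + 3)*(s^2) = s*(s + 3)*(s)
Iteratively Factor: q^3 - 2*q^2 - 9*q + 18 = (q - 2)*(q^2 - 9) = (q - 2)*(q + 3)*(q - 3)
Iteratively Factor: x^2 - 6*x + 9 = (x - 3)*(x - 3)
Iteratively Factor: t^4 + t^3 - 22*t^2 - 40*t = (t)*(t^3 + t^2 - 22*t - 40) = t*(t + 4)*(t^2 - 3*t - 10) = t*(t - 5)*(t + 4)*(t + 2)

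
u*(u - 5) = u^2 - 5*u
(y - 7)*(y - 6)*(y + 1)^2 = y^4 - 11*y^3 + 17*y^2 + 71*y + 42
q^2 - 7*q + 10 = (q - 5)*(q - 2)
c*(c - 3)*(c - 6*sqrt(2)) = c^3 - 6*sqrt(2)*c^2 - 3*c^2 + 18*sqrt(2)*c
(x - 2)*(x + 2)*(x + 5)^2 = x^4 + 10*x^3 + 21*x^2 - 40*x - 100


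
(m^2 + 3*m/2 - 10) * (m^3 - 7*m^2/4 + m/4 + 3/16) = m^5 - m^4/4 - 99*m^3/8 + 289*m^2/16 - 71*m/32 - 15/8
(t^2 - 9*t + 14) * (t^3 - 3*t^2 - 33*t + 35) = t^5 - 12*t^4 + 8*t^3 + 290*t^2 - 777*t + 490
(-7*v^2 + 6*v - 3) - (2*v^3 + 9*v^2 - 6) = -2*v^3 - 16*v^2 + 6*v + 3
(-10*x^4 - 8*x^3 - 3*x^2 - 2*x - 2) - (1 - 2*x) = -10*x^4 - 8*x^3 - 3*x^2 - 3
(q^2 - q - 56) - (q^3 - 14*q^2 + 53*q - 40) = -q^3 + 15*q^2 - 54*q - 16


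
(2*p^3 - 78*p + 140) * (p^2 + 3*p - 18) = 2*p^5 + 6*p^4 - 114*p^3 - 94*p^2 + 1824*p - 2520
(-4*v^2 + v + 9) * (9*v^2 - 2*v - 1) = -36*v^4 + 17*v^3 + 83*v^2 - 19*v - 9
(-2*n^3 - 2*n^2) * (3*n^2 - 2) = -6*n^5 - 6*n^4 + 4*n^3 + 4*n^2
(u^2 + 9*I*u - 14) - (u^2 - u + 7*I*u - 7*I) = u + 2*I*u - 14 + 7*I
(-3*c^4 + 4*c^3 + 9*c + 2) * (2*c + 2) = -6*c^5 + 2*c^4 + 8*c^3 + 18*c^2 + 22*c + 4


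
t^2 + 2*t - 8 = (t - 2)*(t + 4)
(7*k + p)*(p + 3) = 7*k*p + 21*k + p^2 + 3*p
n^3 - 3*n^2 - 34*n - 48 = (n - 8)*(n + 2)*(n + 3)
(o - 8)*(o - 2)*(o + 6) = o^3 - 4*o^2 - 44*o + 96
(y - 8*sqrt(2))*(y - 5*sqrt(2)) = y^2 - 13*sqrt(2)*y + 80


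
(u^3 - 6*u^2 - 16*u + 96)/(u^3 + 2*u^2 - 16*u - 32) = (u - 6)/(u + 2)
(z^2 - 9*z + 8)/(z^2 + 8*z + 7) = (z^2 - 9*z + 8)/(z^2 + 8*z + 7)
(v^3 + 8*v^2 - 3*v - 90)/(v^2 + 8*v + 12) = (v^2 + 2*v - 15)/(v + 2)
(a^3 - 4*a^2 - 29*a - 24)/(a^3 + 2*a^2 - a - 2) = (a^2 - 5*a - 24)/(a^2 + a - 2)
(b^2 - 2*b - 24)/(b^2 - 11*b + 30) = (b + 4)/(b - 5)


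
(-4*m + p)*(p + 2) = -4*m*p - 8*m + p^2 + 2*p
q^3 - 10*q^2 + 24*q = q*(q - 6)*(q - 4)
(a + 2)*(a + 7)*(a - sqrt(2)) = a^3 - sqrt(2)*a^2 + 9*a^2 - 9*sqrt(2)*a + 14*a - 14*sqrt(2)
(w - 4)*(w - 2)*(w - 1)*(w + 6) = w^4 - w^3 - 28*w^2 + 76*w - 48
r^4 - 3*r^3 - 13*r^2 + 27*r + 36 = (r - 4)*(r - 3)*(r + 1)*(r + 3)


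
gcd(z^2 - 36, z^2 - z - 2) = 1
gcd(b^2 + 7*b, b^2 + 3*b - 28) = b + 7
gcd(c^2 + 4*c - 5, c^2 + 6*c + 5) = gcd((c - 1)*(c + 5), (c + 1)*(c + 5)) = c + 5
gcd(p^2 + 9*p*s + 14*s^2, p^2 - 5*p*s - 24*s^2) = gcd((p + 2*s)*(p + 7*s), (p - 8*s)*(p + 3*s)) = 1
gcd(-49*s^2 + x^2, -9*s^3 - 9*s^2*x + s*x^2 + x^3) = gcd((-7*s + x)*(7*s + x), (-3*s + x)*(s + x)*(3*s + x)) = 1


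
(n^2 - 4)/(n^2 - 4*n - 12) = (n - 2)/(n - 6)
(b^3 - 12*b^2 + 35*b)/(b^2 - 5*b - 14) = b*(b - 5)/(b + 2)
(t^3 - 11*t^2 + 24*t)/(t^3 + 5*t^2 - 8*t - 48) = t*(t - 8)/(t^2 + 8*t + 16)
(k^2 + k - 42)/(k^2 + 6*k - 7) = (k - 6)/(k - 1)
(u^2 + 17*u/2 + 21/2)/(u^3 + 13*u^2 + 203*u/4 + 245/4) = 2*(2*u + 3)/(4*u^2 + 24*u + 35)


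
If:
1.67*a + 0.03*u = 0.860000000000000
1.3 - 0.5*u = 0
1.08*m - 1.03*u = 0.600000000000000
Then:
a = 0.47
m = 3.04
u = 2.60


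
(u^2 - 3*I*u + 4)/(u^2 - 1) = (u^2 - 3*I*u + 4)/(u^2 - 1)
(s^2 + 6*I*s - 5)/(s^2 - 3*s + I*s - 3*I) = (s + 5*I)/(s - 3)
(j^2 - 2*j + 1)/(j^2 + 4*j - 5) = (j - 1)/(j + 5)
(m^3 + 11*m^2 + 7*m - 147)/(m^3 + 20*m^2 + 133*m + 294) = (m - 3)/(m + 6)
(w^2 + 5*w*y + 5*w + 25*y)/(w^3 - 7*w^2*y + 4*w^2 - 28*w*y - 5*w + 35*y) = (-w - 5*y)/(-w^2 + 7*w*y + w - 7*y)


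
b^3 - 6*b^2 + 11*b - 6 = (b - 3)*(b - 2)*(b - 1)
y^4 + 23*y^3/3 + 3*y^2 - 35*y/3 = y*(y - 1)*(y + 5/3)*(y + 7)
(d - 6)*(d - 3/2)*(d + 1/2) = d^3 - 7*d^2 + 21*d/4 + 9/2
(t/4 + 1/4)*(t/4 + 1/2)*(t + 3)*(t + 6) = t^4/16 + 3*t^3/4 + 47*t^2/16 + 9*t/2 + 9/4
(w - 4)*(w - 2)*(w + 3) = w^3 - 3*w^2 - 10*w + 24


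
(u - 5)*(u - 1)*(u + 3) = u^3 - 3*u^2 - 13*u + 15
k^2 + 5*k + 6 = (k + 2)*(k + 3)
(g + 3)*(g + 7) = g^2 + 10*g + 21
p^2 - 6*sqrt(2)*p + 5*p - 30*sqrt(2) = (p + 5)*(p - 6*sqrt(2))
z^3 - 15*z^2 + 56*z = z*(z - 8)*(z - 7)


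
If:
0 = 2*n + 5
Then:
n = -5/2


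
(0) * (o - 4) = 0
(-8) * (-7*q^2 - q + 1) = 56*q^2 + 8*q - 8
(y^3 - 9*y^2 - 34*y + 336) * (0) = 0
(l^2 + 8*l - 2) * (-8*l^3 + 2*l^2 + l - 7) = -8*l^5 - 62*l^4 + 33*l^3 - 3*l^2 - 58*l + 14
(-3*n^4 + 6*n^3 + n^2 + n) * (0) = 0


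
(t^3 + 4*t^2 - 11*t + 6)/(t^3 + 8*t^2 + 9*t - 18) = (t - 1)/(t + 3)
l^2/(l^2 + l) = l/(l + 1)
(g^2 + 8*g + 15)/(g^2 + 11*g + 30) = (g + 3)/(g + 6)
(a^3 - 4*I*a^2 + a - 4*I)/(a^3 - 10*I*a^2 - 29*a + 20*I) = (a + I)/(a - 5*I)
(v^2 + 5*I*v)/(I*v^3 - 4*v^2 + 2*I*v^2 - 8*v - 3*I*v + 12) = v*(-I*v + 5)/(v^3 + 2*v^2*(1 + 2*I) + v*(-3 + 8*I) - 12*I)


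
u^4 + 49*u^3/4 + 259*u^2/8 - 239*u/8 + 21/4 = (u - 1/2)*(u - 1/4)*(u + 6)*(u + 7)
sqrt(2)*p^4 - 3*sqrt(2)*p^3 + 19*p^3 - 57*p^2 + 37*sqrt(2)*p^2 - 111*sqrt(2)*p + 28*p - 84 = (p - 3)*(p + 2*sqrt(2))*(p + 7*sqrt(2))*(sqrt(2)*p + 1)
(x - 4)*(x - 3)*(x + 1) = x^3 - 6*x^2 + 5*x + 12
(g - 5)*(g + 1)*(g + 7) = g^3 + 3*g^2 - 33*g - 35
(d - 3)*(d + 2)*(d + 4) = d^3 + 3*d^2 - 10*d - 24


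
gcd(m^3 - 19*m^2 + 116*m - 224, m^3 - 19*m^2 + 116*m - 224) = m^3 - 19*m^2 + 116*m - 224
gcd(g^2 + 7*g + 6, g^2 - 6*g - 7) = g + 1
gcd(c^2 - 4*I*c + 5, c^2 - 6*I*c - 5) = c - 5*I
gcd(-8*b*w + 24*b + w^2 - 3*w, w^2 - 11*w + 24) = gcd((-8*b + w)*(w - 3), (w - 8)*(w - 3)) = w - 3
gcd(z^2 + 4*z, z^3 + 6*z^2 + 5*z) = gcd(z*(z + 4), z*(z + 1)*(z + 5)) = z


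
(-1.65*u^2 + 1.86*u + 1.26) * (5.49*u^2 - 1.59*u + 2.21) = -9.0585*u^4 + 12.8349*u^3 + 0.313500000000001*u^2 + 2.1072*u + 2.7846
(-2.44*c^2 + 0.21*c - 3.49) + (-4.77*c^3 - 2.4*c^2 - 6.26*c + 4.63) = -4.77*c^3 - 4.84*c^2 - 6.05*c + 1.14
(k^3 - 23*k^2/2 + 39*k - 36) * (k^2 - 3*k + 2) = k^5 - 29*k^4/2 + 151*k^3/2 - 176*k^2 + 186*k - 72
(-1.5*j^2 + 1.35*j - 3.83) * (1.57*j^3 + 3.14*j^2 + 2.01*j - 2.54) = -2.355*j^5 - 2.5905*j^4 - 4.7891*j^3 - 5.5027*j^2 - 11.1273*j + 9.7282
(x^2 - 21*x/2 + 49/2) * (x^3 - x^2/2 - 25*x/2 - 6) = x^5 - 11*x^4 + 69*x^3/4 + 113*x^2 - 973*x/4 - 147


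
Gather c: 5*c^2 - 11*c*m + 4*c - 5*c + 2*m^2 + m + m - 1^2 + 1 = 5*c^2 + c*(-11*m - 1) + 2*m^2 + 2*m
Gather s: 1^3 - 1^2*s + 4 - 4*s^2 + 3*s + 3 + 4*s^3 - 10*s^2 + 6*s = 4*s^3 - 14*s^2 + 8*s + 8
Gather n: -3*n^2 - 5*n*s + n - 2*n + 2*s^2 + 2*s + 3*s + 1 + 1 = -3*n^2 + n*(-5*s - 1) + 2*s^2 + 5*s + 2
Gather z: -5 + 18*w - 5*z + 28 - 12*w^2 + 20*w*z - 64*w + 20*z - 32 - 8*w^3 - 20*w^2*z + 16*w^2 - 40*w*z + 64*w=-8*w^3 + 4*w^2 + 18*w + z*(-20*w^2 - 20*w + 15) - 9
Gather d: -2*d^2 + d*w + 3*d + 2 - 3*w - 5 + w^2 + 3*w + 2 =-2*d^2 + d*(w + 3) + w^2 - 1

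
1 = 1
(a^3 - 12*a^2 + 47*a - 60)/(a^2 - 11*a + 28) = (a^2 - 8*a + 15)/(a - 7)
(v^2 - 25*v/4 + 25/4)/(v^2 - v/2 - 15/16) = 4*(v - 5)/(4*v + 3)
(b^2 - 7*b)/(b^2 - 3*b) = (b - 7)/(b - 3)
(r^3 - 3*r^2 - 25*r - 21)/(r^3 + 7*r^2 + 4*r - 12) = (r^3 - 3*r^2 - 25*r - 21)/(r^3 + 7*r^2 + 4*r - 12)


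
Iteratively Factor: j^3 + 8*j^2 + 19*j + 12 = (j + 1)*(j^2 + 7*j + 12) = (j + 1)*(j + 3)*(j + 4)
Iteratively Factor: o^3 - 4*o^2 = (o - 4)*(o^2) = o*(o - 4)*(o)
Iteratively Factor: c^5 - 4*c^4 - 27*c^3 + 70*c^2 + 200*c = (c - 5)*(c^4 + c^3 - 22*c^2 - 40*c) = (c - 5)*(c + 4)*(c^3 - 3*c^2 - 10*c) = c*(c - 5)*(c + 4)*(c^2 - 3*c - 10) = c*(c - 5)^2*(c + 4)*(c + 2)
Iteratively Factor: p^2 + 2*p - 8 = (p + 4)*(p - 2)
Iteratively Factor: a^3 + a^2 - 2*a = (a + 2)*(a^2 - a) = a*(a + 2)*(a - 1)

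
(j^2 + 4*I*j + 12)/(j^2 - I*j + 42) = (j - 2*I)/(j - 7*I)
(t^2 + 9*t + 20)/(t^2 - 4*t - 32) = (t + 5)/(t - 8)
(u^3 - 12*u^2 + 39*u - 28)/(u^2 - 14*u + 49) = (u^2 - 5*u + 4)/(u - 7)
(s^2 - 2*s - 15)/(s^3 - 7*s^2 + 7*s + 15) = (s + 3)/(s^2 - 2*s - 3)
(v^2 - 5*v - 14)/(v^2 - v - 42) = (v + 2)/(v + 6)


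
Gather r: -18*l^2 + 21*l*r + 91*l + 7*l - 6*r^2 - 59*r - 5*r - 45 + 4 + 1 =-18*l^2 + 98*l - 6*r^2 + r*(21*l - 64) - 40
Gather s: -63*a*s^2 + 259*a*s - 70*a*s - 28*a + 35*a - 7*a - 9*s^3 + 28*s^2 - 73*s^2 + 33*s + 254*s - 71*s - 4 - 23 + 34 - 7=-9*s^3 + s^2*(-63*a - 45) + s*(189*a + 216)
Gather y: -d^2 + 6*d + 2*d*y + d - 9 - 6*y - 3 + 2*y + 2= -d^2 + 7*d + y*(2*d - 4) - 10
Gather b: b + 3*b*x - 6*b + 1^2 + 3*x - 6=b*(3*x - 5) + 3*x - 5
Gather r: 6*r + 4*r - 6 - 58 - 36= 10*r - 100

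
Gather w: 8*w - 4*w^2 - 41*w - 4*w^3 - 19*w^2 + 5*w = -4*w^3 - 23*w^2 - 28*w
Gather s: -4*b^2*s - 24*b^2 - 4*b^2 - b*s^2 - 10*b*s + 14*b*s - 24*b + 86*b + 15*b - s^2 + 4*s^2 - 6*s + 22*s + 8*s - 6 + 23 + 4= -28*b^2 + 77*b + s^2*(3 - b) + s*(-4*b^2 + 4*b + 24) + 21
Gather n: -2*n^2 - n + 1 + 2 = -2*n^2 - n + 3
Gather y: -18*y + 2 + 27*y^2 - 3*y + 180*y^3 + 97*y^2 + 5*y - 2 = 180*y^3 + 124*y^2 - 16*y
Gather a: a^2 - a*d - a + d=a^2 + a*(-d - 1) + d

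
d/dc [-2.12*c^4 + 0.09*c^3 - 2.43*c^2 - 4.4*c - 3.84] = -8.48*c^3 + 0.27*c^2 - 4.86*c - 4.4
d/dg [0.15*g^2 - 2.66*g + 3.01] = 0.3*g - 2.66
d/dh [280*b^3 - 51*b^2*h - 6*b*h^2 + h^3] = -51*b^2 - 12*b*h + 3*h^2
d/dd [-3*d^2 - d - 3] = -6*d - 1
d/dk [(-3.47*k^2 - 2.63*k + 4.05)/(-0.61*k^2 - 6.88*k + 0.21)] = (22.2693*k^2 + 3.4836*k + 27.3117)/(0.3721*k^4 + 8.3936*k^3 + 47.0782*k^2 - 2.8896*k + 0.0441)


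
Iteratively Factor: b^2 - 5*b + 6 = (b - 3)*(b - 2)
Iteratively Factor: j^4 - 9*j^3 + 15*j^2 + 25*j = (j - 5)*(j^3 - 4*j^2 - 5*j) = (j - 5)*(j + 1)*(j^2 - 5*j) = (j - 5)^2*(j + 1)*(j)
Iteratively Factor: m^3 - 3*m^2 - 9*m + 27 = (m + 3)*(m^2 - 6*m + 9) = (m - 3)*(m + 3)*(m - 3)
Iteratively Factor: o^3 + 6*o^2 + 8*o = (o)*(o^2 + 6*o + 8) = o*(o + 2)*(o + 4)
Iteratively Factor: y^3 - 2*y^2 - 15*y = (y - 5)*(y^2 + 3*y) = (y - 5)*(y + 3)*(y)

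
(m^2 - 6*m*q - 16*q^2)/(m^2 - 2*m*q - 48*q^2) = (m + 2*q)/(m + 6*q)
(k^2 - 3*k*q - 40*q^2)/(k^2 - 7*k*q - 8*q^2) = (k + 5*q)/(k + q)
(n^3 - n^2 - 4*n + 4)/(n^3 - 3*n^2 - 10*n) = (n^2 - 3*n + 2)/(n*(n - 5))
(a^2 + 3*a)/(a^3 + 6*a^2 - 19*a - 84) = a/(a^2 + 3*a - 28)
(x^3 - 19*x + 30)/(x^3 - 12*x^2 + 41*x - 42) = (x + 5)/(x - 7)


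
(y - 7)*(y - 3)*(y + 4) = y^3 - 6*y^2 - 19*y + 84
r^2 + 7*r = r*(r + 7)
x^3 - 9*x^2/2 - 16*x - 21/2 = (x - 7)*(x + 1)*(x + 3/2)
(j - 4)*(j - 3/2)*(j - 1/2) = j^3 - 6*j^2 + 35*j/4 - 3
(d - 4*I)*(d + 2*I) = d^2 - 2*I*d + 8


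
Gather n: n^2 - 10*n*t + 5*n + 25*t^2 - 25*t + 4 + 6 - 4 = n^2 + n*(5 - 10*t) + 25*t^2 - 25*t + 6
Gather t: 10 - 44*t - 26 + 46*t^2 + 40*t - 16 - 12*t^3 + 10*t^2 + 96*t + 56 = -12*t^3 + 56*t^2 + 92*t + 24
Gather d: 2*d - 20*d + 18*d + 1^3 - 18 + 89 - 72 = 0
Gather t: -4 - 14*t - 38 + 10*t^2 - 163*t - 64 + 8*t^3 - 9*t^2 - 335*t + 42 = 8*t^3 + t^2 - 512*t - 64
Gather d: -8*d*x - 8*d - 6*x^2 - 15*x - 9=d*(-8*x - 8) - 6*x^2 - 15*x - 9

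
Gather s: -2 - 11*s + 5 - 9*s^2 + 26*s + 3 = -9*s^2 + 15*s + 6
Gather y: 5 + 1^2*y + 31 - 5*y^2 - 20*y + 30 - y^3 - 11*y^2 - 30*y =-y^3 - 16*y^2 - 49*y + 66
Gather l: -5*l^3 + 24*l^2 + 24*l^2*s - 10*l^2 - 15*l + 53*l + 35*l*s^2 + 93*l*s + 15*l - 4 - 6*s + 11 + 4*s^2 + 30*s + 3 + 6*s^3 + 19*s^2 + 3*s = -5*l^3 + l^2*(24*s + 14) + l*(35*s^2 + 93*s + 53) + 6*s^3 + 23*s^2 + 27*s + 10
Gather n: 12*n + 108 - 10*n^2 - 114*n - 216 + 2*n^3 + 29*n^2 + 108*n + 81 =2*n^3 + 19*n^2 + 6*n - 27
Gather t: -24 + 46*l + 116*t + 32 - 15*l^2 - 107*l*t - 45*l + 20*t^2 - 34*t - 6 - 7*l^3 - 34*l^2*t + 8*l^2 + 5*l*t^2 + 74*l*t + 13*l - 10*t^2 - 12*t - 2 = -7*l^3 - 7*l^2 + 14*l + t^2*(5*l + 10) + t*(-34*l^2 - 33*l + 70)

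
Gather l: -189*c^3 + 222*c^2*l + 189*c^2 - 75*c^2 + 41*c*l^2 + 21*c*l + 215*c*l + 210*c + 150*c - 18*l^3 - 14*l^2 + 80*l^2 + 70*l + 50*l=-189*c^3 + 114*c^2 + 360*c - 18*l^3 + l^2*(41*c + 66) + l*(222*c^2 + 236*c + 120)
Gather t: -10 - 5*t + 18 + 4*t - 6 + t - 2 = 0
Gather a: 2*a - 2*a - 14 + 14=0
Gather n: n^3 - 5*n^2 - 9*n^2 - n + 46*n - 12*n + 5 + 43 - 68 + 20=n^3 - 14*n^2 + 33*n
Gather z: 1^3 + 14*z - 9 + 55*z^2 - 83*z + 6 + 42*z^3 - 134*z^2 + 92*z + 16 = 42*z^3 - 79*z^2 + 23*z + 14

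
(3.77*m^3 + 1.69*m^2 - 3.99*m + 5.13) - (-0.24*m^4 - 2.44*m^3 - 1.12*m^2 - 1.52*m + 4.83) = 0.24*m^4 + 6.21*m^3 + 2.81*m^2 - 2.47*m + 0.3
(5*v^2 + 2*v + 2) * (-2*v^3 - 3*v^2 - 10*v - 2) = -10*v^5 - 19*v^4 - 60*v^3 - 36*v^2 - 24*v - 4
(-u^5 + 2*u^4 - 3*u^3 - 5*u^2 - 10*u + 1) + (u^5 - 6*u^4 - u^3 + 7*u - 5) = -4*u^4 - 4*u^3 - 5*u^2 - 3*u - 4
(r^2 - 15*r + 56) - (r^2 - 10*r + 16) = 40 - 5*r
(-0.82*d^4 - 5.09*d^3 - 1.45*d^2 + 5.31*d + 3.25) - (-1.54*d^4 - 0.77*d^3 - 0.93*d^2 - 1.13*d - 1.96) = 0.72*d^4 - 4.32*d^3 - 0.52*d^2 + 6.44*d + 5.21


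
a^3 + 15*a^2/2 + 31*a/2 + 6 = (a + 1/2)*(a + 3)*(a + 4)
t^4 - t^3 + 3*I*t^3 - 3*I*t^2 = t^2*(t - 1)*(t + 3*I)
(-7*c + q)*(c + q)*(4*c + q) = -28*c^3 - 31*c^2*q - 2*c*q^2 + q^3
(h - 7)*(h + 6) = h^2 - h - 42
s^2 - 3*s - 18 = (s - 6)*(s + 3)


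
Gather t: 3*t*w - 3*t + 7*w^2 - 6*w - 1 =t*(3*w - 3) + 7*w^2 - 6*w - 1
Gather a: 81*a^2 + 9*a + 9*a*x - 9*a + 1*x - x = 81*a^2 + 9*a*x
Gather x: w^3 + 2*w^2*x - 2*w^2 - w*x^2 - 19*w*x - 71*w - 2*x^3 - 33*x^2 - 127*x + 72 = w^3 - 2*w^2 - 71*w - 2*x^3 + x^2*(-w - 33) + x*(2*w^2 - 19*w - 127) + 72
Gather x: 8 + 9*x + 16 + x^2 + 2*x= x^2 + 11*x + 24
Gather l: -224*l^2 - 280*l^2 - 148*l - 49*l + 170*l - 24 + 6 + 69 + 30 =-504*l^2 - 27*l + 81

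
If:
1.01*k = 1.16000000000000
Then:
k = 1.15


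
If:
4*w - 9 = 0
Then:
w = 9/4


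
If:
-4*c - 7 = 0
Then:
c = -7/4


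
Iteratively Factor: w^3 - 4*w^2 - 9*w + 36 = (w - 3)*(w^2 - w - 12) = (w - 4)*(w - 3)*(w + 3)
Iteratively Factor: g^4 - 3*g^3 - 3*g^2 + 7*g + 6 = (g + 1)*(g^3 - 4*g^2 + g + 6) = (g + 1)^2*(g^2 - 5*g + 6) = (g - 2)*(g + 1)^2*(g - 3)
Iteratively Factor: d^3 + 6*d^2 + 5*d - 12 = (d + 4)*(d^2 + 2*d - 3) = (d + 3)*(d + 4)*(d - 1)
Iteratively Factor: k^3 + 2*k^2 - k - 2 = (k + 1)*(k^2 + k - 2) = (k + 1)*(k + 2)*(k - 1)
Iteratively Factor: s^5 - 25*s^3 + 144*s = (s - 4)*(s^4 + 4*s^3 - 9*s^2 - 36*s) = (s - 4)*(s - 3)*(s^3 + 7*s^2 + 12*s) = s*(s - 4)*(s - 3)*(s^2 + 7*s + 12) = s*(s - 4)*(s - 3)*(s + 4)*(s + 3)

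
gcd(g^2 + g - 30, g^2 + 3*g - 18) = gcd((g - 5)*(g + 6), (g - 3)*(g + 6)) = g + 6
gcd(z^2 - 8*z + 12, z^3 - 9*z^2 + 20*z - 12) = z^2 - 8*z + 12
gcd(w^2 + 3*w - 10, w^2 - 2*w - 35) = w + 5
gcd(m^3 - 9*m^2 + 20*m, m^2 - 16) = m - 4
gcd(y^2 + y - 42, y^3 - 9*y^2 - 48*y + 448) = y + 7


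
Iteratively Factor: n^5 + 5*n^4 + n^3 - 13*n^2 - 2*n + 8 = (n + 1)*(n^4 + 4*n^3 - 3*n^2 - 10*n + 8) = (n + 1)*(n + 2)*(n^3 + 2*n^2 - 7*n + 4) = (n - 1)*(n + 1)*(n + 2)*(n^2 + 3*n - 4) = (n - 1)*(n + 1)*(n + 2)*(n + 4)*(n - 1)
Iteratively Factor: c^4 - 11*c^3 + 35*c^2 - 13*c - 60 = (c + 1)*(c^3 - 12*c^2 + 47*c - 60) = (c - 5)*(c + 1)*(c^2 - 7*c + 12) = (c - 5)*(c - 4)*(c + 1)*(c - 3)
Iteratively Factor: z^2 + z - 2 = (z - 1)*(z + 2)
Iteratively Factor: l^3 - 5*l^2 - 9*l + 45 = (l + 3)*(l^2 - 8*l + 15) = (l - 5)*(l + 3)*(l - 3)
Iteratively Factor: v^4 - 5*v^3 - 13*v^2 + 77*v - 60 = (v + 4)*(v^3 - 9*v^2 + 23*v - 15) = (v - 3)*(v + 4)*(v^2 - 6*v + 5) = (v - 3)*(v - 1)*(v + 4)*(v - 5)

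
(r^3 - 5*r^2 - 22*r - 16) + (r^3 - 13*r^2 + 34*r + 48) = 2*r^3 - 18*r^2 + 12*r + 32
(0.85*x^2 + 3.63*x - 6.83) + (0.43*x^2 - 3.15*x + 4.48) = 1.28*x^2 + 0.48*x - 2.35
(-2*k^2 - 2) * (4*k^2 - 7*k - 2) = -8*k^4 + 14*k^3 - 4*k^2 + 14*k + 4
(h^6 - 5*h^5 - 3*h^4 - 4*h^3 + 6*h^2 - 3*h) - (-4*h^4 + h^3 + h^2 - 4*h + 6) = h^6 - 5*h^5 + h^4 - 5*h^3 + 5*h^2 + h - 6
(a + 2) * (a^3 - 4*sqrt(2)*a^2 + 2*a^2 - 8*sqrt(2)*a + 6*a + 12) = a^4 - 4*sqrt(2)*a^3 + 4*a^3 - 16*sqrt(2)*a^2 + 10*a^2 - 16*sqrt(2)*a + 24*a + 24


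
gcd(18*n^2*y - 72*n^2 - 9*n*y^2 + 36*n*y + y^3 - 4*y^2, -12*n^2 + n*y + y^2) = -3*n + y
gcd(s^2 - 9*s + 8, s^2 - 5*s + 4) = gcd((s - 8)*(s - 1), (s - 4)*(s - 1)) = s - 1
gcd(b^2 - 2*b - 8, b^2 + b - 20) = b - 4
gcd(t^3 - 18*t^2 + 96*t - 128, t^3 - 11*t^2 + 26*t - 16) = t^2 - 10*t + 16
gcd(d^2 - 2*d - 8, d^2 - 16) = d - 4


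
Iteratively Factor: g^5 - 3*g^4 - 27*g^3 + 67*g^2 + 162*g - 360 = (g - 3)*(g^4 - 27*g^2 - 14*g + 120) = (g - 3)*(g - 2)*(g^3 + 2*g^2 - 23*g - 60) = (g - 3)*(g - 2)*(g + 3)*(g^2 - g - 20) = (g - 3)*(g - 2)*(g + 3)*(g + 4)*(g - 5)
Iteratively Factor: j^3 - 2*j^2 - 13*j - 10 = (j + 1)*(j^2 - 3*j - 10) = (j + 1)*(j + 2)*(j - 5)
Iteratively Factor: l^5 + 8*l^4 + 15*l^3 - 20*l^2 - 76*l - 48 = (l + 1)*(l^4 + 7*l^3 + 8*l^2 - 28*l - 48) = (l + 1)*(l + 4)*(l^3 + 3*l^2 - 4*l - 12) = (l + 1)*(l + 2)*(l + 4)*(l^2 + l - 6) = (l - 2)*(l + 1)*(l + 2)*(l + 4)*(l + 3)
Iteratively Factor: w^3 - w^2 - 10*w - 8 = (w - 4)*(w^2 + 3*w + 2) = (w - 4)*(w + 1)*(w + 2)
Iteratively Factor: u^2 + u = (u)*(u + 1)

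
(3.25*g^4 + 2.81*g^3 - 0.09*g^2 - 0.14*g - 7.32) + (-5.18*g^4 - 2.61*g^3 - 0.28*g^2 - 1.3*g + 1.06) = -1.93*g^4 + 0.2*g^3 - 0.37*g^2 - 1.44*g - 6.26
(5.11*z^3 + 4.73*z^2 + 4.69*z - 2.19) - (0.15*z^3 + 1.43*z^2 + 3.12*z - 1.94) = 4.96*z^3 + 3.3*z^2 + 1.57*z - 0.25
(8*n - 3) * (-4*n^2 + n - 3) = -32*n^3 + 20*n^2 - 27*n + 9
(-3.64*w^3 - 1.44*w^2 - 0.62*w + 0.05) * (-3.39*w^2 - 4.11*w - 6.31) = 12.3396*w^5 + 19.842*w^4 + 30.9886*w^3 + 11.4651*w^2 + 3.7067*w - 0.3155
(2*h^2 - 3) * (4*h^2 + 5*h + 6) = 8*h^4 + 10*h^3 - 15*h - 18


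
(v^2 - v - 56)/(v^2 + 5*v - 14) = (v - 8)/(v - 2)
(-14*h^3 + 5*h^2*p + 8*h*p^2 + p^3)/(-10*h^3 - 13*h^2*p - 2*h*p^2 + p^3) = (-7*h^2 + 6*h*p + p^2)/(-5*h^2 - 4*h*p + p^2)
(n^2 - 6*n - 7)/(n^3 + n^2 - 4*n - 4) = (n - 7)/(n^2 - 4)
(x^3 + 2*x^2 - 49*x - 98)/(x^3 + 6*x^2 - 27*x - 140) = (x^2 - 5*x - 14)/(x^2 - x - 20)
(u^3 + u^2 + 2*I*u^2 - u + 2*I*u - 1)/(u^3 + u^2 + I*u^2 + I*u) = (u + I)/u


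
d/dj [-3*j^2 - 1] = -6*j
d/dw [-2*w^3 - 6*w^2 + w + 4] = -6*w^2 - 12*w + 1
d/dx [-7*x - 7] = -7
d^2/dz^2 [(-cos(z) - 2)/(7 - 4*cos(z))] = 15*(4*sin(z)^2 - 7*cos(z) + 4)/(4*cos(z) - 7)^3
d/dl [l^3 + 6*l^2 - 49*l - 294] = 3*l^2 + 12*l - 49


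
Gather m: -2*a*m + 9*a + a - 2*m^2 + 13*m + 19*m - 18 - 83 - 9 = 10*a - 2*m^2 + m*(32 - 2*a) - 110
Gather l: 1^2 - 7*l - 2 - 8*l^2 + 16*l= -8*l^2 + 9*l - 1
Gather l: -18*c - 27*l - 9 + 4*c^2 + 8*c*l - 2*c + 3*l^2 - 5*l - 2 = 4*c^2 - 20*c + 3*l^2 + l*(8*c - 32) - 11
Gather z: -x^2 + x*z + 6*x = -x^2 + x*z + 6*x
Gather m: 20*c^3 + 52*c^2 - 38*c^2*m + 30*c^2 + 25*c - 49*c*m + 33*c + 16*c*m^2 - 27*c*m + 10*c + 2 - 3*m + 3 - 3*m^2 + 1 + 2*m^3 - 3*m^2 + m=20*c^3 + 82*c^2 + 68*c + 2*m^3 + m^2*(16*c - 6) + m*(-38*c^2 - 76*c - 2) + 6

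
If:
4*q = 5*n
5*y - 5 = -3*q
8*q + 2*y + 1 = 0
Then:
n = -6/17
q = -15/34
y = 43/34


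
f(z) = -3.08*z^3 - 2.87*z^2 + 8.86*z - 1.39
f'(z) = -9.24*z^2 - 5.74*z + 8.86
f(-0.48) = -5.96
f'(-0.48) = 9.49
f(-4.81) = 232.35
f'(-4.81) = -177.31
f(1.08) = 0.95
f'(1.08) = -8.12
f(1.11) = 0.70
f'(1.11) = -8.90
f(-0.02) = -1.57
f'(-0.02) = 8.97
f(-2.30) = 0.52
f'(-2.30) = -26.82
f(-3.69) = 81.59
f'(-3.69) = -95.77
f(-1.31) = -11.00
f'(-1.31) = 0.52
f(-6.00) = 507.41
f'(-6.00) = -289.34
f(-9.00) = 1931.72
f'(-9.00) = -687.92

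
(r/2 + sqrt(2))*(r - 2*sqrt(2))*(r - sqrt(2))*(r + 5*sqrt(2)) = r^4/2 + 2*sqrt(2)*r^3 - 9*r^2 - 16*sqrt(2)*r + 40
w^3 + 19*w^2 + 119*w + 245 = (w + 5)*(w + 7)^2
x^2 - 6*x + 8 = (x - 4)*(x - 2)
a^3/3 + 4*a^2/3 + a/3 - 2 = (a/3 + 1)*(a - 1)*(a + 2)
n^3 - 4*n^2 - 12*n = n*(n - 6)*(n + 2)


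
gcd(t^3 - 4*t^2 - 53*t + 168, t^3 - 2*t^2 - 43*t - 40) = t - 8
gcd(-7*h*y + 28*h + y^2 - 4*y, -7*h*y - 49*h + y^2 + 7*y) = -7*h + y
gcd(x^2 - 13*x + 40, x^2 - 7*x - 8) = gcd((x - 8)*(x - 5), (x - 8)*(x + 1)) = x - 8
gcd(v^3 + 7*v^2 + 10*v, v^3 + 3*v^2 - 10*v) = v^2 + 5*v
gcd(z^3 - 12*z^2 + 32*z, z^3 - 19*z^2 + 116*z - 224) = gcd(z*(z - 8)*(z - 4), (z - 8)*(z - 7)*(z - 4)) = z^2 - 12*z + 32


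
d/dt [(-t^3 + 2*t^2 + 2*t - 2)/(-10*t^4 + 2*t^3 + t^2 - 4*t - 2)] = (-10*t^6 + 40*t^5 + 55*t^4 - 80*t^3 + 8*t^2 - 4*t - 12)/(100*t^8 - 40*t^7 - 16*t^6 + 84*t^5 + 25*t^4 - 16*t^3 + 12*t^2 + 16*t + 4)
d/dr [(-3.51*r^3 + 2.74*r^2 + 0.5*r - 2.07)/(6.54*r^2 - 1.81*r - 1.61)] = (-22.9554*r^4 + 12.7062*r^3 + 8.7239*r^2 + 18.2528*r - 4.5517)/(42.7716*r^4 - 23.6748*r^3 - 17.7827*r^2 + 5.8282*r + 2.5921)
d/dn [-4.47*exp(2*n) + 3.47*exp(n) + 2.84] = (3.47 - 8.94*exp(n))*exp(n)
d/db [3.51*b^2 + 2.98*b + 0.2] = 7.02*b + 2.98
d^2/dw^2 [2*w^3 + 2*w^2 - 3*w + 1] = 12*w + 4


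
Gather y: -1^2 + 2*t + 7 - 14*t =6 - 12*t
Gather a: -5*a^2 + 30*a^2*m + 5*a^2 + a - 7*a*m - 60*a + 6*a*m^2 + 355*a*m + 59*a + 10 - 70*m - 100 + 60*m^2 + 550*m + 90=30*a^2*m + a*(6*m^2 + 348*m) + 60*m^2 + 480*m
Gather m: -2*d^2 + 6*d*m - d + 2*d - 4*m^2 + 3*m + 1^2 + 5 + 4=-2*d^2 + d - 4*m^2 + m*(6*d + 3) + 10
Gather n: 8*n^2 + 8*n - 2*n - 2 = 8*n^2 + 6*n - 2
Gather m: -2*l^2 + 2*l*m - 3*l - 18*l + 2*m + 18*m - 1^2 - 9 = -2*l^2 - 21*l + m*(2*l + 20) - 10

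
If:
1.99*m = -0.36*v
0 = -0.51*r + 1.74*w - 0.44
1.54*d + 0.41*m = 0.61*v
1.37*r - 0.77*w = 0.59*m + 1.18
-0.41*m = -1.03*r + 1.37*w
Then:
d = -11.67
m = 4.75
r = 3.65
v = -26.27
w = 1.32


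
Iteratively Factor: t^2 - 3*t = (t - 3)*(t)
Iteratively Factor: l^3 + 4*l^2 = (l + 4)*(l^2) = l*(l + 4)*(l)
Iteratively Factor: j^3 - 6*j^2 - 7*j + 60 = (j - 4)*(j^2 - 2*j - 15) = (j - 4)*(j + 3)*(j - 5)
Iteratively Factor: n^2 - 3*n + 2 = (n - 2)*(n - 1)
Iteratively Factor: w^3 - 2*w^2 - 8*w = (w)*(w^2 - 2*w - 8) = w*(w + 2)*(w - 4)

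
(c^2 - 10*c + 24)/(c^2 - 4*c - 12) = (c - 4)/(c + 2)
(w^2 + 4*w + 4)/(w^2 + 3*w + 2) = (w + 2)/(w + 1)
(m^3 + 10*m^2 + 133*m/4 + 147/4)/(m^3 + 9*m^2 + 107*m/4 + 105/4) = (2*m + 7)/(2*m + 5)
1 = 1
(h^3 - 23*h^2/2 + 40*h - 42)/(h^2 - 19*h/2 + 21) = h - 2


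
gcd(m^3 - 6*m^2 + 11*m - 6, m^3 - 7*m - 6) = m - 3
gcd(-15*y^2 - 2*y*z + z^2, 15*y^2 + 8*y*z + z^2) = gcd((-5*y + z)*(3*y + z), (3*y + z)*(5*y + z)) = 3*y + z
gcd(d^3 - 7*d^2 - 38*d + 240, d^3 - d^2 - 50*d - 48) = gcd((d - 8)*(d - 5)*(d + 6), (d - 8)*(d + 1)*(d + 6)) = d^2 - 2*d - 48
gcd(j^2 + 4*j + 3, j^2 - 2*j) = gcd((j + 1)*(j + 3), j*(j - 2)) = 1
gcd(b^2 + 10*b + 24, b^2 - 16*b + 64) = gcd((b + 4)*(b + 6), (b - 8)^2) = 1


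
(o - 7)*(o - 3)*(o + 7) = o^3 - 3*o^2 - 49*o + 147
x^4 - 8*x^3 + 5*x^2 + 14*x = x*(x - 7)*(x - 2)*(x + 1)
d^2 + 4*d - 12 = (d - 2)*(d + 6)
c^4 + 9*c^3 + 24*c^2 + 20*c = c*(c + 2)^2*(c + 5)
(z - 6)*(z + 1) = z^2 - 5*z - 6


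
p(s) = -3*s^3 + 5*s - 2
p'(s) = 5 - 9*s^2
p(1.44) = -3.76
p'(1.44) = -13.66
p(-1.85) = 7.74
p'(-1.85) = -25.80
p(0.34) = -0.42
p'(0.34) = 3.96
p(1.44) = -3.76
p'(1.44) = -13.66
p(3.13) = -78.34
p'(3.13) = -83.17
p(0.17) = -1.16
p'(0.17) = 4.74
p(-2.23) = 20.12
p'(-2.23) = -39.76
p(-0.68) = -4.46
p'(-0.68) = 0.84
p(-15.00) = 10048.00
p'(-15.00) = -2020.00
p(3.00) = -68.00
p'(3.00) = -76.00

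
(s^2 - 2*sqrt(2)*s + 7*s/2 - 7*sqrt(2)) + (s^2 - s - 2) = 2*s^2 - 2*sqrt(2)*s + 5*s/2 - 7*sqrt(2) - 2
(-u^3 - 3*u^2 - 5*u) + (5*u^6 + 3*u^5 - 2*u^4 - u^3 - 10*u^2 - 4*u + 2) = 5*u^6 + 3*u^5 - 2*u^4 - 2*u^3 - 13*u^2 - 9*u + 2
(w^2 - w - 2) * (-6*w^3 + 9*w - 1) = -6*w^5 + 6*w^4 + 21*w^3 - 10*w^2 - 17*w + 2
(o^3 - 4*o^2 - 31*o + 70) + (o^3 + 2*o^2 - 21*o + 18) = 2*o^3 - 2*o^2 - 52*o + 88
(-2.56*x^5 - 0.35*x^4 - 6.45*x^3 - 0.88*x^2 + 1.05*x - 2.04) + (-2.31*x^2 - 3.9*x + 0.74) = -2.56*x^5 - 0.35*x^4 - 6.45*x^3 - 3.19*x^2 - 2.85*x - 1.3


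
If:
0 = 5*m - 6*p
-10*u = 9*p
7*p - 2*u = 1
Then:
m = 3/22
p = 5/44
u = -9/88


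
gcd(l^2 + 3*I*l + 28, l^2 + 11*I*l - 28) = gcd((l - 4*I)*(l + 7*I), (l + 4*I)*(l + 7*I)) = l + 7*I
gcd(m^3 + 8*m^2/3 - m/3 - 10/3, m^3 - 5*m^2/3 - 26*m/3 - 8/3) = m + 2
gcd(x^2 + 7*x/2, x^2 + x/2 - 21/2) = x + 7/2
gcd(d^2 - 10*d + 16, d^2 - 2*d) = d - 2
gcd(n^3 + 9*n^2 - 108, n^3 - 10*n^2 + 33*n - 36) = n - 3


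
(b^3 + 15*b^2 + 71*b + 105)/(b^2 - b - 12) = (b^2 + 12*b + 35)/(b - 4)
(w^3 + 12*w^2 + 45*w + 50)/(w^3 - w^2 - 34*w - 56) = (w^2 + 10*w + 25)/(w^2 - 3*w - 28)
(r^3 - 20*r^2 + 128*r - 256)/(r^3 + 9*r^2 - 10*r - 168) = (r^2 - 16*r + 64)/(r^2 + 13*r + 42)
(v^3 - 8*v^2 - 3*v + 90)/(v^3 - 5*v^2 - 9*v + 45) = (v - 6)/(v - 3)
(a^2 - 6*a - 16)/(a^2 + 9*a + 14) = (a - 8)/(a + 7)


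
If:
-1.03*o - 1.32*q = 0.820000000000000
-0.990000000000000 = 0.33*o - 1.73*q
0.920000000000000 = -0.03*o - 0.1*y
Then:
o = -1.23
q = 0.34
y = -8.83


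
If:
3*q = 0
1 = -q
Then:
No Solution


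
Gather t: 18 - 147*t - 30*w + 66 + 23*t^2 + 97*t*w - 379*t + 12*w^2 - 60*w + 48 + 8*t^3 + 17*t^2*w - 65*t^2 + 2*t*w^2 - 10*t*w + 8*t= 8*t^3 + t^2*(17*w - 42) + t*(2*w^2 + 87*w - 518) + 12*w^2 - 90*w + 132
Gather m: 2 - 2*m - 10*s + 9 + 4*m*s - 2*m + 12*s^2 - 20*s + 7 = m*(4*s - 4) + 12*s^2 - 30*s + 18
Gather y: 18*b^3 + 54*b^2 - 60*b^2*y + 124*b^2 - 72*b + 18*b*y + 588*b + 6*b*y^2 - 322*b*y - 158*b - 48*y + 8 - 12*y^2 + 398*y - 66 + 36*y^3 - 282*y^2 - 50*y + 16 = 18*b^3 + 178*b^2 + 358*b + 36*y^3 + y^2*(6*b - 294) + y*(-60*b^2 - 304*b + 300) - 42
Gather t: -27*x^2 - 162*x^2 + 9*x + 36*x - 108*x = -189*x^2 - 63*x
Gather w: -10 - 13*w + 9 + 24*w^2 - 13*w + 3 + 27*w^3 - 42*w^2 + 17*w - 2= 27*w^3 - 18*w^2 - 9*w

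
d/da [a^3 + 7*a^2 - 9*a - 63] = 3*a^2 + 14*a - 9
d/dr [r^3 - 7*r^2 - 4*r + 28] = 3*r^2 - 14*r - 4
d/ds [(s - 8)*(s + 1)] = 2*s - 7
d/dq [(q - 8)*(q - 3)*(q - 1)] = 3*q^2 - 24*q + 35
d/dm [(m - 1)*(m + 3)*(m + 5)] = 3*m^2 + 14*m + 7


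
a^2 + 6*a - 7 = (a - 1)*(a + 7)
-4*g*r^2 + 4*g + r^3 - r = (-4*g + r)*(r - 1)*(r + 1)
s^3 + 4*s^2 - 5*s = s*(s - 1)*(s + 5)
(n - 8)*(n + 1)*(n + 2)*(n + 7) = n^4 + 2*n^3 - 57*n^2 - 170*n - 112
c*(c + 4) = c^2 + 4*c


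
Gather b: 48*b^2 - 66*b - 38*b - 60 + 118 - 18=48*b^2 - 104*b + 40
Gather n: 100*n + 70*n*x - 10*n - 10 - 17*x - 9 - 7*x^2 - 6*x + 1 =n*(70*x + 90) - 7*x^2 - 23*x - 18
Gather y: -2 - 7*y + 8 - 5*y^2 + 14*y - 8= -5*y^2 + 7*y - 2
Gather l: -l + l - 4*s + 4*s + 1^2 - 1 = 0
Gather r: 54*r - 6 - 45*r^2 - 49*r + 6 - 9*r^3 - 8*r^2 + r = -9*r^3 - 53*r^2 + 6*r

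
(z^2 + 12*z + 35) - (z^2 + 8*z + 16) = 4*z + 19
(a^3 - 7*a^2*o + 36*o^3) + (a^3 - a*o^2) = 2*a^3 - 7*a^2*o - a*o^2 + 36*o^3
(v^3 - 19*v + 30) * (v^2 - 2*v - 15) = v^5 - 2*v^4 - 34*v^3 + 68*v^2 + 225*v - 450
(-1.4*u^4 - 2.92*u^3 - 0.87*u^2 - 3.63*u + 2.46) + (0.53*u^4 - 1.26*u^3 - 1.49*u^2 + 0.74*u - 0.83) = -0.87*u^4 - 4.18*u^3 - 2.36*u^2 - 2.89*u + 1.63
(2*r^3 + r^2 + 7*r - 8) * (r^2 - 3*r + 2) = 2*r^5 - 5*r^4 + 8*r^3 - 27*r^2 + 38*r - 16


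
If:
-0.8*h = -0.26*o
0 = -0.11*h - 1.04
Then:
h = -9.45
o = -29.09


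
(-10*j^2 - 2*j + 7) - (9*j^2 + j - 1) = -19*j^2 - 3*j + 8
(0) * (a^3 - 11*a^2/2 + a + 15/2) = 0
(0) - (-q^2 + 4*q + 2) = q^2 - 4*q - 2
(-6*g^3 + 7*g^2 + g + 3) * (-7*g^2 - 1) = 42*g^5 - 49*g^4 - g^3 - 28*g^2 - g - 3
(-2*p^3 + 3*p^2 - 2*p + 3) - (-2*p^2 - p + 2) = -2*p^3 + 5*p^2 - p + 1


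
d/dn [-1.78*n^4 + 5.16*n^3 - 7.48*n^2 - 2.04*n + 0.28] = -7.12*n^3 + 15.48*n^2 - 14.96*n - 2.04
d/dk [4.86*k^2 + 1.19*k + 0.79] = 9.72*k + 1.19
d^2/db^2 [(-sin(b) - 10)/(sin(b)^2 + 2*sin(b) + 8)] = (sin(b)^5 + 38*sin(b)^4 + 10*sin(b)^3 - 356*sin(b)^2 - 168*sin(b) + 112)/(sin(b)^2 + 2*sin(b) + 8)^3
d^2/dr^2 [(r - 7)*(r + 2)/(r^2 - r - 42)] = -8/(r^3 + 18*r^2 + 108*r + 216)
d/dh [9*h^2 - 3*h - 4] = 18*h - 3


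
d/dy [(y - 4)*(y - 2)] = 2*y - 6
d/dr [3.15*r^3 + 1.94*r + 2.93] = 9.45*r^2 + 1.94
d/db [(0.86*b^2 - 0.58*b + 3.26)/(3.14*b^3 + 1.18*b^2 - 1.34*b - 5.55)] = (-2.7004*b^4 + 3.6424*b^3 - 31.1772*b^2 - 17.2396*b + 7.5874)/(9.8596*b^6 + 7.4104*b^5 - 7.0228*b^4 - 38.0164*b^3 - 11.3024*b^2 + 14.874*b + 30.8025)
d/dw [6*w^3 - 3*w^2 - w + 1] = 18*w^2 - 6*w - 1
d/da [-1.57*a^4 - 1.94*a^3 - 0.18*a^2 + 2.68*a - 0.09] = -6.28*a^3 - 5.82*a^2 - 0.36*a + 2.68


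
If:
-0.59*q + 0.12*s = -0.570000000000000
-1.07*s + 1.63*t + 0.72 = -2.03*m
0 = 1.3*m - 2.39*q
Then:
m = 1.960215694003*t + 6.97800709475609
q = 1.06622610970875*t + 3.79556871262883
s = 5.24227837273467*t + 13.9115461704251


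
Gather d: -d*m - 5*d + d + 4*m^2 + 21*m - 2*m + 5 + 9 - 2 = d*(-m - 4) + 4*m^2 + 19*m + 12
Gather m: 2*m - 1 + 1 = 2*m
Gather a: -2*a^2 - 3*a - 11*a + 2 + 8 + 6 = -2*a^2 - 14*a + 16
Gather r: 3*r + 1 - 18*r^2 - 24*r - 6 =-18*r^2 - 21*r - 5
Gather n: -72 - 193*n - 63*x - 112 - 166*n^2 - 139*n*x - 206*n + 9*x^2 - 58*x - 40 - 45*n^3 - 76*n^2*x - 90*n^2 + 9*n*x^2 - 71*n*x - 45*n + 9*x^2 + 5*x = -45*n^3 + n^2*(-76*x - 256) + n*(9*x^2 - 210*x - 444) + 18*x^2 - 116*x - 224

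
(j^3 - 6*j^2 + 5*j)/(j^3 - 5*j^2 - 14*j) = (-j^2 + 6*j - 5)/(-j^2 + 5*j + 14)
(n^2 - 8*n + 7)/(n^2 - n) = (n - 7)/n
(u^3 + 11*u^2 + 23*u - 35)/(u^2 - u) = u + 12 + 35/u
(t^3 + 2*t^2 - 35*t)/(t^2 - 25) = t*(t + 7)/(t + 5)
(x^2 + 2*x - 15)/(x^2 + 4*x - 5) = (x - 3)/(x - 1)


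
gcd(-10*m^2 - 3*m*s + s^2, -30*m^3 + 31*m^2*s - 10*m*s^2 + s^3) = -5*m + s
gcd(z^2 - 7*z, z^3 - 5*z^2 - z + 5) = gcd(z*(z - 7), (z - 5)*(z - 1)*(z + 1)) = 1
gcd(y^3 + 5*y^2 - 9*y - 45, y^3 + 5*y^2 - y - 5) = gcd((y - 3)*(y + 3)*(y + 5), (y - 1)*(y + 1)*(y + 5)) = y + 5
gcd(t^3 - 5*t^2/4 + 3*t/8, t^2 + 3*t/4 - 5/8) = t - 1/2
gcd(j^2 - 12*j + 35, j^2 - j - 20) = j - 5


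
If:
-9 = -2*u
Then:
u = 9/2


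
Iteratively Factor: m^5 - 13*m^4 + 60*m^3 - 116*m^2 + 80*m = (m - 2)*(m^4 - 11*m^3 + 38*m^2 - 40*m) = (m - 2)^2*(m^3 - 9*m^2 + 20*m) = (m - 4)*(m - 2)^2*(m^2 - 5*m) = m*(m - 4)*(m - 2)^2*(m - 5)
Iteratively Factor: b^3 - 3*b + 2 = (b - 1)*(b^2 + b - 2) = (b - 1)*(b + 2)*(b - 1)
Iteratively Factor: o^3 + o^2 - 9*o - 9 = (o + 1)*(o^2 - 9) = (o - 3)*(o + 1)*(o + 3)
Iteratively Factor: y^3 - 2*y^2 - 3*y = (y - 3)*(y^2 + y) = y*(y - 3)*(y + 1)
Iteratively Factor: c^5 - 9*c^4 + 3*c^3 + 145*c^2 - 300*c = (c + 4)*(c^4 - 13*c^3 + 55*c^2 - 75*c) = c*(c + 4)*(c^3 - 13*c^2 + 55*c - 75) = c*(c - 5)*(c + 4)*(c^2 - 8*c + 15) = c*(c - 5)*(c - 3)*(c + 4)*(c - 5)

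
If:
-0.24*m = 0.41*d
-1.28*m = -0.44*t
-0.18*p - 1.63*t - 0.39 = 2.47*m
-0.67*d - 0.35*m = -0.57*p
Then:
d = 0.03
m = -0.05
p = 0.00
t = -0.16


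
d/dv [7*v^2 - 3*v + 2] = 14*v - 3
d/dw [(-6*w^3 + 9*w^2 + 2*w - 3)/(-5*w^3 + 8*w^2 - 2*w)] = (-3*w^4 + 44*w^3 - 79*w^2 + 48*w - 6)/(w^2*(25*w^4 - 80*w^3 + 84*w^2 - 32*w + 4))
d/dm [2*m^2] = 4*m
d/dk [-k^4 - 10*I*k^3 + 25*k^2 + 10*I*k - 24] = -4*k^3 - 30*I*k^2 + 50*k + 10*I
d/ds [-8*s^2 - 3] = -16*s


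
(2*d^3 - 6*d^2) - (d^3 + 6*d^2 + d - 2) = d^3 - 12*d^2 - d + 2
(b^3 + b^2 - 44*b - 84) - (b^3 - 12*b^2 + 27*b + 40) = 13*b^2 - 71*b - 124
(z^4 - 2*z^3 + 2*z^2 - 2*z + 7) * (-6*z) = -6*z^5 + 12*z^4 - 12*z^3 + 12*z^2 - 42*z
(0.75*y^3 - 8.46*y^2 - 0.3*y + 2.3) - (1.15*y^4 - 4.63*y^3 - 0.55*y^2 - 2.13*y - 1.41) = -1.15*y^4 + 5.38*y^3 - 7.91*y^2 + 1.83*y + 3.71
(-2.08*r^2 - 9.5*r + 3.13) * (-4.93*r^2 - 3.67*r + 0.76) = 10.2544*r^4 + 54.4686*r^3 + 17.8533*r^2 - 18.7071*r + 2.3788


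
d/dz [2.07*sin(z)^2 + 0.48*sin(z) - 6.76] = (4.14*sin(z) + 0.48)*cos(z)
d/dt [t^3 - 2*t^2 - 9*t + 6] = 3*t^2 - 4*t - 9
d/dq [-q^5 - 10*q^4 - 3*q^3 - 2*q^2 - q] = -5*q^4 - 40*q^3 - 9*q^2 - 4*q - 1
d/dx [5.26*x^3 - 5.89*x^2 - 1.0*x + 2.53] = 15.78*x^2 - 11.78*x - 1.0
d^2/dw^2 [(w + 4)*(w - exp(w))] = -w*exp(w) - 6*exp(w) + 2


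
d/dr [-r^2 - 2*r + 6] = -2*r - 2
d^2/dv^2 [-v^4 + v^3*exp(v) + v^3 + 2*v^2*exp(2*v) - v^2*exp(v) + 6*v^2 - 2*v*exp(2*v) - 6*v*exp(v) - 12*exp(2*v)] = v^3*exp(v) + 8*v^2*exp(2*v) + 5*v^2*exp(v) - 12*v^2 + 8*v*exp(2*v) - 4*v*exp(v) + 6*v - 52*exp(2*v) - 14*exp(v) + 12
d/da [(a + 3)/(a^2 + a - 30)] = (a^2 + a - (a + 3)*(2*a + 1) - 30)/(a^2 + a - 30)^2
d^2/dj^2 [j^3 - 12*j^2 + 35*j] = 6*j - 24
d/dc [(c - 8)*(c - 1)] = 2*c - 9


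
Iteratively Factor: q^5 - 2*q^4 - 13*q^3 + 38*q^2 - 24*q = (q - 2)*(q^4 - 13*q^2 + 12*q) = (q - 3)*(q - 2)*(q^3 + 3*q^2 - 4*q) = (q - 3)*(q - 2)*(q - 1)*(q^2 + 4*q) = q*(q - 3)*(q - 2)*(q - 1)*(q + 4)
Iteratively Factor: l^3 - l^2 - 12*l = (l + 3)*(l^2 - 4*l) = l*(l + 3)*(l - 4)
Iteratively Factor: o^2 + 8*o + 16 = (o + 4)*(o + 4)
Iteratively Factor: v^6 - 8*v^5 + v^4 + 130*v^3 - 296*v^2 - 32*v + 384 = (v - 2)*(v^5 - 6*v^4 - 11*v^3 + 108*v^2 - 80*v - 192) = (v - 4)*(v - 2)*(v^4 - 2*v^3 - 19*v^2 + 32*v + 48) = (v - 4)^2*(v - 2)*(v^3 + 2*v^2 - 11*v - 12) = (v - 4)^2*(v - 3)*(v - 2)*(v^2 + 5*v + 4) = (v - 4)^2*(v - 3)*(v - 2)*(v + 4)*(v + 1)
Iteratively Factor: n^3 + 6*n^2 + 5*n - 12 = (n - 1)*(n^2 + 7*n + 12) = (n - 1)*(n + 3)*(n + 4)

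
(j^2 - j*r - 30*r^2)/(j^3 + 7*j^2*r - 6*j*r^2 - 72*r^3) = (j^2 - j*r - 30*r^2)/(j^3 + 7*j^2*r - 6*j*r^2 - 72*r^3)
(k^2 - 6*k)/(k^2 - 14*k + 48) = k/(k - 8)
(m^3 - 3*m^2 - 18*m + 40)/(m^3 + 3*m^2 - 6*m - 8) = (m - 5)/(m + 1)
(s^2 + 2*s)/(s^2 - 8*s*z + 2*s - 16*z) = s/(s - 8*z)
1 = 1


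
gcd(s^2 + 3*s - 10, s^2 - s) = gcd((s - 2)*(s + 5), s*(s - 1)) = 1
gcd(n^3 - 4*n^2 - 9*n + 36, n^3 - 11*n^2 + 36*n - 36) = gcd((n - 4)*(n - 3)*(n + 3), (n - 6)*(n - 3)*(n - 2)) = n - 3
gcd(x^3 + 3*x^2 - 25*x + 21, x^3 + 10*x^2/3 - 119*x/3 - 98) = x + 7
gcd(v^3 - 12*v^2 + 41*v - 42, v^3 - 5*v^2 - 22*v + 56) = v^2 - 9*v + 14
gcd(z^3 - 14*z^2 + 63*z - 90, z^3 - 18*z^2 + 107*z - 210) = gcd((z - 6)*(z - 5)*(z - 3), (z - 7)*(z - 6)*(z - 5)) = z^2 - 11*z + 30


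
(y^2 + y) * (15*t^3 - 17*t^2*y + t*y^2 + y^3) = 15*t^3*y^2 + 15*t^3*y - 17*t^2*y^3 - 17*t^2*y^2 + t*y^4 + t*y^3 + y^5 + y^4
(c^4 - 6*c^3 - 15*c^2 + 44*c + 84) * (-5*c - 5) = -5*c^5 + 25*c^4 + 105*c^3 - 145*c^2 - 640*c - 420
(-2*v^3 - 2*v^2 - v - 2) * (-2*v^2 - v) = 4*v^5 + 6*v^4 + 4*v^3 + 5*v^2 + 2*v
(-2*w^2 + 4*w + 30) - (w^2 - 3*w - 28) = -3*w^2 + 7*w + 58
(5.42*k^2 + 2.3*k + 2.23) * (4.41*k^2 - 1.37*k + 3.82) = 23.9022*k^4 + 2.7176*k^3 + 27.3877*k^2 + 5.7309*k + 8.5186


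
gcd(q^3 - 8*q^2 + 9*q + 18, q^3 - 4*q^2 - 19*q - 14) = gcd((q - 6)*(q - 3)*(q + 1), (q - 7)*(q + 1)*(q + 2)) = q + 1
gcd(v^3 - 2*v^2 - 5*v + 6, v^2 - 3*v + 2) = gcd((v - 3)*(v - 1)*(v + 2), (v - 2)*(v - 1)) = v - 1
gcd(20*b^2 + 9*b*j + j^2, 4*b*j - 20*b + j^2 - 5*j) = 4*b + j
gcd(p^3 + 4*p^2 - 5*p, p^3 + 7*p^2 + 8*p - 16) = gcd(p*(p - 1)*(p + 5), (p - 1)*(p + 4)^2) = p - 1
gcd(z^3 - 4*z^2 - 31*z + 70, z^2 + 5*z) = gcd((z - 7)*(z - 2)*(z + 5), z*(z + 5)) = z + 5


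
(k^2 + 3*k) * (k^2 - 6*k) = k^4 - 3*k^3 - 18*k^2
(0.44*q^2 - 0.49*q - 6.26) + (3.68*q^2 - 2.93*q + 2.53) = 4.12*q^2 - 3.42*q - 3.73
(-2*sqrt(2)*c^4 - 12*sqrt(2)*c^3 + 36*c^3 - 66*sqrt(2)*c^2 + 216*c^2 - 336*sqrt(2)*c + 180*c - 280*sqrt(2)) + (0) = -2*sqrt(2)*c^4 - 12*sqrt(2)*c^3 + 36*c^3 - 66*sqrt(2)*c^2 + 216*c^2 - 336*sqrt(2)*c + 180*c - 280*sqrt(2)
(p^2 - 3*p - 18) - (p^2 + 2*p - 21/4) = -5*p - 51/4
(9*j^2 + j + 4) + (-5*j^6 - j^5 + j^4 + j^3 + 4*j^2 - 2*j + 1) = -5*j^6 - j^5 + j^4 + j^3 + 13*j^2 - j + 5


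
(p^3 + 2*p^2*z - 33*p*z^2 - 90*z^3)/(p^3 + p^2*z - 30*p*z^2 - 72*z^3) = (p + 5*z)/(p + 4*z)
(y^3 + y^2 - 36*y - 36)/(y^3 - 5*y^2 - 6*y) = (y + 6)/y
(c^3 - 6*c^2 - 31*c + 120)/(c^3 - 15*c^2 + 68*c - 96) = (c + 5)/(c - 4)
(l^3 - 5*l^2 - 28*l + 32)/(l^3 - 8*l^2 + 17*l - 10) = (l^2 - 4*l - 32)/(l^2 - 7*l + 10)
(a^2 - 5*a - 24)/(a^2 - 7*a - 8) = (a + 3)/(a + 1)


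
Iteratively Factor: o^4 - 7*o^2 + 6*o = (o - 2)*(o^3 + 2*o^2 - 3*o) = o*(o - 2)*(o^2 + 2*o - 3) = o*(o - 2)*(o - 1)*(o + 3)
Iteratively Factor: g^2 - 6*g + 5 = (g - 5)*(g - 1)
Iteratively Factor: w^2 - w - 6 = (w + 2)*(w - 3)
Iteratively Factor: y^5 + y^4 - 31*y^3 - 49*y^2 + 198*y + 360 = (y + 2)*(y^4 - y^3 - 29*y^2 + 9*y + 180) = (y + 2)*(y + 3)*(y^3 - 4*y^2 - 17*y + 60) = (y + 2)*(y + 3)*(y + 4)*(y^2 - 8*y + 15) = (y - 5)*(y + 2)*(y + 3)*(y + 4)*(y - 3)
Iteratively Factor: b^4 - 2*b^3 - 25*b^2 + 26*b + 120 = (b - 5)*(b^3 + 3*b^2 - 10*b - 24) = (b - 5)*(b + 4)*(b^2 - b - 6) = (b - 5)*(b + 2)*(b + 4)*(b - 3)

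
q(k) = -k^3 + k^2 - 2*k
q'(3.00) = -23.00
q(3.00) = -24.00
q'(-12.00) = -458.00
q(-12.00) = 1896.00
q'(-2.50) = -25.75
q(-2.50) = 26.88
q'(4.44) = -52.26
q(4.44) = -76.69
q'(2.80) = -19.92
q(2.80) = -19.71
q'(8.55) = -204.21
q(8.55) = -569.02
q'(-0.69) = -4.81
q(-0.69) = 2.18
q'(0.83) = -2.41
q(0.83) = -1.54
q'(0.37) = -1.67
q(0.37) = -0.65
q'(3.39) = -29.70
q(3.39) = -34.25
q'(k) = -3*k^2 + 2*k - 2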